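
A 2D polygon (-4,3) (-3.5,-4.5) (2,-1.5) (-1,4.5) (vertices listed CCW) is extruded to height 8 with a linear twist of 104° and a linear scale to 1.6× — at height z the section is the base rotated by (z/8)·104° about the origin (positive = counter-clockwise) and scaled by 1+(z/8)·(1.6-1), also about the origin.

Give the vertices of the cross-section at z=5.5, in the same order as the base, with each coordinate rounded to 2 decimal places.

Cross-section at z=5.5: (-5.81,-4.01) (4.46,-6.71) (2.91,2.01) (-6.48,0.68)

t = z/height = 5.5/8 = 0.6875
s = 1 + (scale-1)·z/height = 1 + (1.6-1)·5.5/8 = 1.412500
θ = twist·z/height = 104°·5.5/8 = 71.5000° = 1.247910 rad
cos θ = 0.317305, sin θ = 0.948324 (intermediates below are computed at full precision and shown rounded to 5 d.p.)
v1: (-4,3) → rotate → (-4.11419,-2.84138) → ×s → (-5.81129,-4.01345) → (-5.81,-4.01)
v2: (-3.5,-4.5) → rotate → (3.15689,-4.74700) → ×s → (4.45911,-6.70514) → (4.46,-6.71)
v3: (2,-1.5) → rotate → (2.05709,1.42069) → ×s → (2.90565,2.00673) → (2.91,2.01)
v4: (-1,4.5) → rotate → (-4.58476,0.47955) → ×s → (-6.47598,0.67736) → (-6.48,0.68)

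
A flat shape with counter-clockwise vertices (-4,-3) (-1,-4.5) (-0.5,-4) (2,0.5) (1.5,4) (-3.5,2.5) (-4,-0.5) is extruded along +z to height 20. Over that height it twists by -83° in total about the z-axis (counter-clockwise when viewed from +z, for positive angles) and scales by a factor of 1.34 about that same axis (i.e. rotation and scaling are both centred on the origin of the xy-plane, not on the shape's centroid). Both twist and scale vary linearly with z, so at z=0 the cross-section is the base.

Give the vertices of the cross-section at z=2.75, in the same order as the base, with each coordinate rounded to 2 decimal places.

Cross-section at z=2.75: (-4.73,-2.25) (-1.96,-4.41) (-1.34,-4.00) (2.16,0.10) (2.37,3.79) (-3.07,3.29) (-4.21,0.32)

t = z/height = 2.75/20 = 0.1375
s = 1 + (scale-1)·z/height = 1 + (1.34-1)·2.75/20 = 1.046750
θ = twist·z/height = -83°·2.75/20 = -11.4125° = -0.199186 rad
cos θ = 0.980228, sin θ = -0.197871 (intermediates below are computed at full precision and shown rounded to 5 d.p.)
v1: (-4,-3) → rotate → (-4.51453,-2.14920) → ×s → (-4.72558,-2.24967) → (-4.73,-2.25)
v2: (-1,-4.5) → rotate → (-1.87065,-4.21315) → ×s → (-1.95810,-4.41012) → (-1.96,-4.41)
v3: (-0.5,-4) → rotate → (-1.28160,-3.82198) → ×s → (-1.34151,-4.00065) → (-1.34,-4.00)
v4: (2,0.5) → rotate → (2.05939,0.09437) → ×s → (2.15567,0.09878) → (2.16,0.10)
v5: (1.5,4) → rotate → (2.26183,3.62411) → ×s → (2.36757,3.79353) → (2.37,3.79)
v6: (-3.5,2.5) → rotate → (-2.93612,3.14312) → ×s → (-3.07338,3.29006) → (-3.07,3.29)
v7: (-4,-0.5) → rotate → (-4.01985,0.30137) → ×s → (-4.20778,0.31546) → (-4.21,0.32)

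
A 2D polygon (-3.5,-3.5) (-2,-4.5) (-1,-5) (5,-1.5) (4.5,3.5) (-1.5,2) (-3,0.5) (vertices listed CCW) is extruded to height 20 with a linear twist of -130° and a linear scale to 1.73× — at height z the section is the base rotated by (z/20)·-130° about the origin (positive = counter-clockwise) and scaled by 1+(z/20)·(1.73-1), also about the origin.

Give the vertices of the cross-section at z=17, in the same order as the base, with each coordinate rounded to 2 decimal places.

Cross-section at z=17: (-3.33,7.30) (-5.70,5.59) (-7.02,4.36) (-5.11,-6.74) (2.76,-8.82) (3.89,1.14) (2.46,4.27)

t = z/height = 17/20 = 0.85
s = 1 + (scale-1)·z/height = 1 + (1.73-1)·17/20 = 1.620500
θ = twist·z/height = -130°·17/20 = -110.5000° = -1.928589 rad
cos θ = -0.350207, sin θ = -0.936672 (intermediates below are computed at full precision and shown rounded to 5 d.p.)
v1: (-3.5,-3.5) → rotate → (-2.05263,4.50408) → ×s → (-3.32628,7.29886) → (-3.33,7.30)
v2: (-2,-4.5) → rotate → (-3.51461,3.44928) → ×s → (-5.69543,5.58955) → (-5.70,5.59)
v3: (-1,-5) → rotate → (-4.33315,2.68771) → ×s → (-7.02188,4.35543) → (-7.02,4.36)
v4: (5,-1.5) → rotate → (-3.15605,-4.15805) → ×s → (-5.11437,-6.73812) → (-5.11,-6.74)
v5: (4.5,3.5) → rotate → (1.70242,-5.44075) → ×s → (2.75877,-8.81674) → (2.76,-8.82)
v6: (-1.5,2) → rotate → (2.39866,0.70459) → ×s → (3.88702,1.14179) → (3.89,1.14)
v7: (-3,0.5) → rotate → (1.51896,2.63491) → ×s → (2.46147,4.26988) → (2.46,4.27)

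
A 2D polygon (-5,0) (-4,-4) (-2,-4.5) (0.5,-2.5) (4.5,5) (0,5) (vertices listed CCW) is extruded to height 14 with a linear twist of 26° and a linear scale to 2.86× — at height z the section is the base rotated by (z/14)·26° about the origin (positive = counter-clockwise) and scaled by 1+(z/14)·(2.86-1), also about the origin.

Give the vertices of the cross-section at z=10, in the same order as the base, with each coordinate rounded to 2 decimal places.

t = z/height = 10/14 = 0.714286
s = 1 + (scale-1)·z/height = 1 + (2.86-1)·10/14 = 2.328571
θ = twist·z/height = 26°·10/14 = 18.5714° = 0.324133 rad
cos θ = 0.947927, sin θ = 0.318487 (intermediates below are computed at full precision and shown rounded to 5 d.p.)
v1: (-5,0) → rotate → (-4.73964,-1.59243) → ×s → (-11.03658,-3.70809) → (-11.04,-3.71)
v2: (-4,-4) → rotate → (-2.51776,-5.06566) → ×s → (-5.86279,-11.79574) → (-5.86,-11.80)
v3: (-2,-4.5) → rotate → (-0.46266,-4.90265) → ×s → (-1.07735,-11.41616) → (-1.08,-11.42)
v4: (0.5,-2.5) → rotate → (1.27018,-2.21058) → ×s → (2.95771,-5.14748) → (2.96,-5.15)
v5: (4.5,5) → rotate → (2.67324,6.17283) → ×s → (6.22483,14.37387) → (6.22,14.37)
v6: (0,5) → rotate → (-1.59243,4.73964) → ×s → (-3.70809,11.03658) → (-3.71,11.04)

Cross-section at z=10: (-11.04,-3.71) (-5.86,-11.80) (-1.08,-11.42) (2.96,-5.15) (6.22,14.37) (-3.71,11.04)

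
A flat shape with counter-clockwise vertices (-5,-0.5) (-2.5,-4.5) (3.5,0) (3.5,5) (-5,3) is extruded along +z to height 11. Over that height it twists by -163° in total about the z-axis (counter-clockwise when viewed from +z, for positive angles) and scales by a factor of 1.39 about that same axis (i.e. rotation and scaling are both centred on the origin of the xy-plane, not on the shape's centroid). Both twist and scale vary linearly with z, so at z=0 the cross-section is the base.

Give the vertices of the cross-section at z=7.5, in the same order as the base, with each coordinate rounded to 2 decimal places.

t = z/height = 7.5/11 = 0.681818
s = 1 + (scale-1)·z/height = 1 + (1.39-1)·7.5/11 = 1.265909
θ = twist·z/height = -163°·7.5/11 = -111.1364° = -1.939695 rad
cos θ = -0.360589, sin θ = -0.932725 (intermediates below are computed at full precision and shown rounded to 5 d.p.)
v1: (-5,-0.5) → rotate → (1.33658,4.84392) → ×s → (1.69199,6.13196) → (1.69,6.13)
v2: (-2.5,-4.5) → rotate → (-3.29579,3.95446) → ×s → (-4.17217,5.00599) → (-4.17,5.01)
v3: (3.5,0) → rotate → (-1.26206,-3.26454) → ×s → (-1.59765,-4.13261) → (-1.60,-4.13)
v4: (3.5,5) → rotate → (3.40156,-5.06748) → ×s → (4.30607,-6.41497) → (4.31,-6.41)
v5: (-5,3) → rotate → (4.60112,3.58186) → ×s → (5.82460,4.53431) → (5.82,4.53)

Cross-section at z=7.5: (1.69,6.13) (-4.17,5.01) (-1.60,-4.13) (4.31,-6.41) (5.82,4.53)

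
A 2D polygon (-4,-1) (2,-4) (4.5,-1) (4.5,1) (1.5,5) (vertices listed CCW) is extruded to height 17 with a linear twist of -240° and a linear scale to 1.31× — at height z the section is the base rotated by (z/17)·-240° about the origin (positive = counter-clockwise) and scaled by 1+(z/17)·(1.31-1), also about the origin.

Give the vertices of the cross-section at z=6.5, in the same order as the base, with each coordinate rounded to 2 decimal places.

Cross-section at z=6.5: (-0.98,4.51) (-4.54,-2.10) (-1.27,-5.00) (0.96,-5.07) (5.54,-1.85)

t = z/height = 6.5/17 = 0.382353
s = 1 + (scale-1)·z/height = 1 + (1.31-1)·6.5/17 = 1.118529
θ = twist·z/height = -240°·6.5/17 = -91.7647° = -1.601596 rad
cos θ = -0.030795, sin θ = -0.999526 (intermediates below are computed at full precision and shown rounded to 5 d.p.)
v1: (-4,-1) → rotate → (-0.87635,4.02890) → ×s → (-0.98022,4.50644) → (-0.98,4.51)
v2: (2,-4) → rotate → (-4.05969,-1.87587) → ×s → (-4.54089,-2.09822) → (-4.54,-2.10)
v3: (4.5,-1) → rotate → (-1.13810,-4.46707) → ×s → (-1.27300,-4.99655) → (-1.27,-5.00)
v4: (4.5,1) → rotate → (0.86095,-4.52866) → ×s → (0.96300,-5.06544) → (0.96,-5.07)
v5: (1.5,5) → rotate → (4.95144,-1.65326) → ×s → (5.53833,-1.84922) → (5.54,-1.85)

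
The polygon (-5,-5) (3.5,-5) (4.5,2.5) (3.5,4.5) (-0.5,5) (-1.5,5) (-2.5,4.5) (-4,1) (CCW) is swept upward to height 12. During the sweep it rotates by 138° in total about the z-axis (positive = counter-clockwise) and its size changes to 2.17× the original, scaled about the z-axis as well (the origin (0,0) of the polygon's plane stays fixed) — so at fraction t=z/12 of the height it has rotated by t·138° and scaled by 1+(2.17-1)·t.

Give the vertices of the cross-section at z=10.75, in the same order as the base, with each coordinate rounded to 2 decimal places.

Cross-section at z=10.75: (14.20,-2.86) (4.56,11.64) (-9.37,4.84) (-11.64,0.87) (-7.96,-6.52) (-6.83,-8.23) (-4.84,-9.37) (2.83,-7.96)

t = z/height = 10.75/12 = 0.895833
s = 1 + (scale-1)·z/height = 1 + (2.17-1)·10.75/12 = 2.048125
θ = twist·z/height = 138°·10.75/12 = 123.6250° = 2.157663 rad
cos θ = -0.553755, sin θ = 0.832680 (intermediates below are computed at full precision and shown rounded to 5 d.p.)
v1: (-5,-5) → rotate → (6.93217,-1.39462) → ×s → (14.19796,-2.85636) → (14.20,-2.86)
v2: (3.5,-5) → rotate → (2.22526,5.68315) → ×s → (4.55760,11.63981) → (4.56,11.64)
v3: (4.5,2.5) → rotate → (-4.57360,2.36267) → ×s → (-9.36730,4.83905) → (-9.37,4.84)
v4: (3.5,4.5) → rotate → (-5.68520,0.42248) → ×s → (-11.64400,0.86530) → (-11.64,0.87)
v5: (-0.5,5) → rotate → (-3.88652,-3.18511) → ×s → (-7.96008,-6.52351) → (-7.96,-6.52)
v6: (-1.5,5) → rotate → (-3.33277,-4.01779) → ×s → (-6.82592,-8.22894) → (-6.83,-8.23)
v7: (-2.5,4.5) → rotate → (-2.36267,-4.57360) → ×s → (-4.83905,-9.36730) → (-4.84,-9.37)
v8: (-4,1) → rotate → (1.38234,-3.88447) → ×s → (2.83121,-7.95589) → (2.83,-7.96)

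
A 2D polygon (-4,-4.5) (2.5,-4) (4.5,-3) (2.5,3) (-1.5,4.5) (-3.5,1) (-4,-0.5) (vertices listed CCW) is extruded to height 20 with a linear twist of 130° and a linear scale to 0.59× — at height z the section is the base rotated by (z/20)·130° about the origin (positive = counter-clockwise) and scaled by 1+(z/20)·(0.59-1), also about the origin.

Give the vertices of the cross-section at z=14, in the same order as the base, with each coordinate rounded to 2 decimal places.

t = z/height = 14/20 = 0.7
s = 1 + (scale-1)·z/height = 1 + (0.59-1)·14/20 = 0.713000
θ = twist·z/height = 130°·14/20 = 91.0000° = 1.588250 rad
cos θ = -0.017452, sin θ = 0.999848 (intermediates below are computed at full precision and shown rounded to 5 d.p.)
v1: (-4,-4.5) → rotate → (4.56912,-3.92085) → ×s → (3.25779,-2.79557) → (3.26,-2.80)
v2: (2.5,-4) → rotate → (3.95576,2.56943) → ×s → (2.82046,1.83200) → (2.82,1.83)
v3: (4.5,-3) → rotate → (2.92101,4.55167) → ×s → (2.08268,3.24534) → (2.08,3.25)
v4: (2.5,3) → rotate → (-3.04317,2.44726) → ×s → (-2.16978,1.74490) → (-2.17,1.74)
v5: (-1.5,4.5) → rotate → (-4.47314,-1.57831) → ×s → (-3.18935,-1.12533) → (-3.19,-1.13)
v6: (-3.5,1) → rotate → (-0.93876,-3.51692) → ×s → (-0.66934,-2.50756) → (-0.67,-2.51)
v7: (-4,-0.5) → rotate → (0.56973,-3.99066) → ×s → (0.40622,-2.84534) → (0.41,-2.85)

Cross-section at z=14: (3.26,-2.80) (2.82,1.83) (2.08,3.25) (-2.17,1.74) (-3.19,-1.13) (-0.67,-2.51) (0.41,-2.85)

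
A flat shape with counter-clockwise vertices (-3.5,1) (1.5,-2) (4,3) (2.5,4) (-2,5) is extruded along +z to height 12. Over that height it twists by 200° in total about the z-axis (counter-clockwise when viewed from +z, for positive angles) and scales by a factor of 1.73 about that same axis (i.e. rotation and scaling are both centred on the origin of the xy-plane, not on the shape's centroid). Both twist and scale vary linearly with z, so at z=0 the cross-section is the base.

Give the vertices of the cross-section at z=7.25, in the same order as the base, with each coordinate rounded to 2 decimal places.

t = z/height = 7.25/12 = 0.604167
s = 1 + (scale-1)·z/height = 1 + (1.73-1)·7.25/12 = 1.441042
θ = twist·z/height = 200°·7.25/12 = 120.8333° = 2.108940 rad
cos θ = -0.512543, sin θ = 0.858662 (intermediates below are computed at full precision and shown rounded to 5 d.p.)
v1: (-3.5,1) → rotate → (0.93524,-3.51786) → ×s → (1.34772,-5.06938) → (1.35,-5.07)
v2: (1.5,-2) → rotate → (0.94851,2.31308) → ×s → (1.36684,3.33324) → (1.37,3.33)
v3: (4,3) → rotate → (-4.62616,1.89702) → ×s → (-6.66648,2.73368) → (-6.67,2.73)
v4: (2.5,4) → rotate → (-4.71600,0.09648) → ×s → (-6.79596,0.13904) → (-6.80,0.14)
v5: (-2,5) → rotate → (-3.26822,-4.28004) → ×s → (-4.70965,-6.16771) → (-4.71,-6.17)

Cross-section at z=7.25: (1.35,-5.07) (1.37,3.33) (-6.67,2.73) (-6.80,0.14) (-4.71,-6.17)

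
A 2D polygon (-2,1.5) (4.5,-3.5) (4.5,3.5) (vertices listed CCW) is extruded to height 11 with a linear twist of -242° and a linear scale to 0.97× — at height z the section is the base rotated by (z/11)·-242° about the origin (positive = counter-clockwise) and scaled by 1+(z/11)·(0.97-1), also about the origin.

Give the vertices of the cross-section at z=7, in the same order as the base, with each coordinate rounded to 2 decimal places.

Cross-section at z=7: (2.41,-0.46) (-5.47,1.15) (-2.46,-5.02)

t = z/height = 7/11 = 0.636364
s = 1 + (scale-1)·z/height = 1 + (0.97-1)·7/11 = 0.980909
θ = twist·z/height = -242°·7/11 = -154.0000° = -2.687807 rad
cos θ = -0.898794, sin θ = -0.438371 (intermediates below are computed at full precision and shown rounded to 5 d.p.)
v1: (-2,1.5) → rotate → (2.45514,-0.47145) → ×s → (2.40827,-0.46245) → (2.41,-0.46)
v2: (4.5,-3.5) → rotate → (-5.57887,1.17311) → ×s → (-5.47237,1.15071) → (-5.47,1.15)
v3: (4.5,3.5) → rotate → (-2.51027,-5.11845) → ×s → (-2.46235,-5.02073) → (-2.46,-5.02)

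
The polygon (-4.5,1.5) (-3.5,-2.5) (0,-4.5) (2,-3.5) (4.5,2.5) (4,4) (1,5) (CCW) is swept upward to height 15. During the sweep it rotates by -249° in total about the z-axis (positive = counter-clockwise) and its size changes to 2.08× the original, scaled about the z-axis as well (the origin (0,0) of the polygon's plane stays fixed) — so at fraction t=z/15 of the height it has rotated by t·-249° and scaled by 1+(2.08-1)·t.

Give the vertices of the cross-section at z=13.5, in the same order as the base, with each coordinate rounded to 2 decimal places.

t = z/height = 13.5/15 = 0.9
s = 1 + (scale-1)·z/height = 1 + (2.08-1)·13.5/15 = 1.972000
θ = twist·z/height = -249°·13.5/15 = -224.1000° = -3.911283 rad
cos θ = -0.718126, sin θ = 0.695913 (intermediates below are computed at full precision and shown rounded to 5 d.p.)
v1: (-4.5,1.5) → rotate → (2.18770,-4.20880) → ×s → (4.31414,-8.29975) → (4.31,-8.30)
v2: (-3.5,-2.5) → rotate → (4.25322,-0.64038) → ×s → (8.38736,-1.26283) → (8.39,-1.26)
v3: (0,-4.5) → rotate → (3.13161,3.23157) → ×s → (6.17553,6.37265) → (6.18,6.37)
v4: (2,-3.5) → rotate → (0.99944,3.90527) → ×s → (1.97090,7.70119) → (1.97,7.70)
v5: (4.5,2.5) → rotate → (-4.97135,1.33629) → ×s → (-9.80350,2.63517) → (-9.80,2.64)
v6: (4,4) → rotate → (-5.65616,-0.08885) → ×s → (-11.15394,-0.17522) → (-11.15,-0.18)
v7: (1,5) → rotate → (-4.19769,-2.89472) → ×s → (-8.27785,-5.70839) → (-8.28,-5.71)

Cross-section at z=13.5: (4.31,-8.30) (8.39,-1.26) (6.18,6.37) (1.97,7.70) (-9.80,2.64) (-11.15,-0.18) (-8.28,-5.71)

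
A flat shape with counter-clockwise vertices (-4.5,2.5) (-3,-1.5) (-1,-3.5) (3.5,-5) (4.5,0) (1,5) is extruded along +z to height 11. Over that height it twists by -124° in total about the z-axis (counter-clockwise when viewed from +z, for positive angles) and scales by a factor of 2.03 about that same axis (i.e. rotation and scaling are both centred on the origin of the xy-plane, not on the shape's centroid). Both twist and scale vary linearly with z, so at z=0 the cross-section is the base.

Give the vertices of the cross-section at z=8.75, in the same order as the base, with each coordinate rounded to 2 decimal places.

Cross-section at z=8.75: (5.73,7.41) (-1.88,5.81) (-6.02,2.75) (-9.95,-4.93) (-1.23,-8.09) (8.72,-3.16)

t = z/height = 8.75/11 = 0.795455
s = 1 + (scale-1)·z/height = 1 + (2.03-1)·8.75/11 = 1.819318
θ = twist·z/height = -124°·8.75/11 = -98.6364° = -1.721529 rad
cos θ = -0.150163, sin θ = -0.988661 (intermediates below are computed at full precision and shown rounded to 5 d.p.)
v1: (-4.5,2.5) → rotate → (3.14739,4.07357) → ×s → (5.72610,7.41112) → (5.73,7.41)
v2: (-3,-1.5) → rotate → (-1.03250,3.19123) → ×s → (-1.87845,5.80586) → (-1.88,5.81)
v3: (-1,-3.5) → rotate → (-3.31015,1.51423) → ×s → (-6.02222,2.75487) → (-6.02,2.75)
v4: (3.5,-5) → rotate → (-5.46888,-2.70950) → ×s → (-9.94963,-4.92944) → (-9.95,-4.93)
v5: (4.5,0) → rotate → (-0.67573,-4.44898) → ×s → (-1.22937,-8.09410) → (-1.23,-8.09)
v6: (1,5) → rotate → (4.79314,-1.73948) → ×s → (8.72025,-3.16466) → (8.72,-3.16)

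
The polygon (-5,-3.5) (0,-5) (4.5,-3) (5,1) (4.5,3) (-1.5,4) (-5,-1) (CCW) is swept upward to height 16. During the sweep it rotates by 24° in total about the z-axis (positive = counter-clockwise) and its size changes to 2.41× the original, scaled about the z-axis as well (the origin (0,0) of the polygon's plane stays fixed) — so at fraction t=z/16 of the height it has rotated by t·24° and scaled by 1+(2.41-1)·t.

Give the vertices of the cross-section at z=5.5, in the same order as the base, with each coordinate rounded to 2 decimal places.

Cross-section at z=5.5: (-6.60,-6.21) (1.07,-7.35) (7.25,-3.45) (7.13,2.53) (5.97,5.37) (-3.06,5.56) (-7.13,-2.53)

t = z/height = 5.5/16 = 0.34375
s = 1 + (scale-1)·z/height = 1 + (2.41-1)·5.5/16 = 1.484688
θ = twist·z/height = 24°·5.5/16 = 8.2500° = 0.143990 rad
cos θ = 0.989651, sin θ = 0.143493 (intermediates below are computed at full precision and shown rounded to 5 d.p.)
v1: (-5,-3.5) → rotate → (-4.44603,-4.18124) → ×s → (-6.60097,-6.20784) → (-6.60,-6.21)
v2: (0,-5) → rotate → (0.71746,-4.94826) → ×s → (1.06521,-7.34662) → (1.07,-7.35)
v3: (4.5,-3) → rotate → (4.88391,-2.32324) → ×s → (7.25108,-3.44928) → (7.25,-3.45)
v4: (5,1) → rotate → (4.80476,1.70711) → ×s → (7.13357,2.53453) → (7.13,2.53)
v5: (4.5,3) → rotate → (4.02295,3.61467) → ×s → (5.97283,5.36666) → (5.97,5.37)
v6: (-1.5,4) → rotate → (-2.05845,3.74337) → ×s → (-3.05615,5.55773) → (-3.06,5.56)
v7: (-5,-1) → rotate → (-4.80476,-1.70711) → ×s → (-7.13357,-2.53453) → (-7.13,-2.53)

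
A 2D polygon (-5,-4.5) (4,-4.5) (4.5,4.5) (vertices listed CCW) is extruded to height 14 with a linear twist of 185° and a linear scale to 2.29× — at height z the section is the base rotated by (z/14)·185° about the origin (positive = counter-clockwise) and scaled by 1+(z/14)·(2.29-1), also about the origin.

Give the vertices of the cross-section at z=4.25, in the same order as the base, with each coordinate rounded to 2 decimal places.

t = z/height = 4.25/14 = 0.303571
s = 1 + (scale-1)·z/height = 1 + (2.29-1)·4.25/14 = 1.391607
θ = twist·z/height = 185°·4.25/14 = 56.1607° = 0.980189 rad
cos θ = 0.556865, sin θ = 0.830603 (intermediates below are computed at full precision and shown rounded to 5 d.p.)
v1: (-5,-4.5) → rotate → (0.95339,-6.65891) → ×s → (1.32674,-9.26658) → (1.33,-9.27)
v2: (4,-4.5) → rotate → (5.96517,0.81652) → ×s → (8.30118,1.13627) → (8.30,1.14)
v3: (4.5,4.5) → rotate → (-1.23182,6.24361) → ×s → (-1.71421,8.68865) → (-1.71,8.69)

Cross-section at z=4.25: (1.33,-9.27) (8.30,1.14) (-1.71,8.69)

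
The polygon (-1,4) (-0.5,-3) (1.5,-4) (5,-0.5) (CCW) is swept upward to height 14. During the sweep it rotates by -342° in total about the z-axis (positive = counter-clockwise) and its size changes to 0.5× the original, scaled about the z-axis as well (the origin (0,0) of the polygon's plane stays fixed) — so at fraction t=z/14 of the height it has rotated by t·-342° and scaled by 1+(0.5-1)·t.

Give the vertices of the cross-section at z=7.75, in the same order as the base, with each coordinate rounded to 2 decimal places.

Cross-section at z=7.75: (0.25,-2.97) (0.71,2.08) (-0.60,3.03) (-3.51,0.94)

t = z/height = 7.75/14 = 0.553571
s = 1 + (scale-1)·z/height = 1 + (0.5-1)·7.75/14 = 0.723214
θ = twist·z/height = -342°·7.75/14 = -189.3214° = -3.304282 rad
cos θ = -0.986795, sin θ = 0.161973 (intermediates below are computed at full precision and shown rounded to 5 d.p.)
v1: (-1,4) → rotate → (0.33890,-4.10915) → ×s → (0.24510,-2.97180) → (0.25,-2.97)
v2: (-0.5,-3) → rotate → (0.97932,2.87940) → ×s → (0.70826,2.08242) → (0.71,2.08)
v3: (1.5,-4) → rotate → (-0.83230,4.19014) → ×s → (-0.60193,3.03037) → (-0.60,3.03)
v4: (5,-0.5) → rotate → (-4.85299,1.30326) → ×s → (-3.50975,0.94254) → (-3.51,0.94)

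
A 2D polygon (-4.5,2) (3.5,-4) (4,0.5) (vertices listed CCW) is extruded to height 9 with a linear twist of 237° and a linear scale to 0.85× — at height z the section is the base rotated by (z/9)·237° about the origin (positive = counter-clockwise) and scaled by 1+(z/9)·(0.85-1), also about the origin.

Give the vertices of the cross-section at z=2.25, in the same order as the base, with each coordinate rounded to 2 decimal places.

Cross-section at z=2.25: (-3.87,-2.74) (5.03,0.93) (1.55,3.55)

t = z/height = 2.25/9 = 0.25
s = 1 + (scale-1)·z/height = 1 + (0.85-1)·2.25/9 = 0.962500
θ = twist·z/height = 237°·2.25/9 = 59.2500° = 1.034108 rad
cos θ = 0.511293, sin θ = 0.859406 (intermediates below are computed at full precision and shown rounded to 5 d.p.)
v1: (-4.5,2) → rotate → (-4.01963,-2.84474) → ×s → (-3.86890,-2.73806) → (-3.87,-2.74)
v2: (3.5,-4) → rotate → (5.22715,0.96275) → ×s → (5.03113,0.92665) → (5.03,0.93)
v3: (4,0.5) → rotate → (1.61547,3.69327) → ×s → (1.55489,3.55477) → (1.55,3.55)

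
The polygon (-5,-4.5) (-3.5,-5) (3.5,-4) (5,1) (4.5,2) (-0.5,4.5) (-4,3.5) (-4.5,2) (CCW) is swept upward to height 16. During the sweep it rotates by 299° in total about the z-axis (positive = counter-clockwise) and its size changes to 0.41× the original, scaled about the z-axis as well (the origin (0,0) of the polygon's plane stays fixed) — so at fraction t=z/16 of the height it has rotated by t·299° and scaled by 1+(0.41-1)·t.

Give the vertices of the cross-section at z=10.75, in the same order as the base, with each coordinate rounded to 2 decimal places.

t = z/height = 10.75/16 = 0.671875
s = 1 + (scale-1)·z/height = 1 + (0.41-1)·10.75/16 = 0.603594
θ = twist·z/height = 299°·10.75/16 = 200.8906° = 3.506203 rad
cos θ = -0.934263, sin θ = -0.356585 (intermediates below are computed at full precision and shown rounded to 5 d.p.)
v1: (-5,-4.5) → rotate → (3.06668,5.98711) → ×s → (1.85103,3.61378) → (1.85,3.61)
v2: (-3.5,-5) → rotate → (1.48699,5.91936) → ×s → (0.89754,3.57289) → (0.90,3.57)
v3: (3.5,-4) → rotate → (-4.69626,2.48900) → ×s → (-2.83463,1.50235) → (-2.83,1.50)
v4: (5,1) → rotate → (-4.31473,-2.71719) → ×s → (-2.60434,-1.64008) → (-2.60,-1.64)
v5: (4.5,2) → rotate → (-3.49101,-3.47316) → ×s → (-2.10715,-2.09638) → (-2.11,-2.10)
v6: (-0.5,4.5) → rotate → (2.07176,-4.02589) → ×s → (1.25050,-2.43000) → (1.25,-2.43)
v7: (-4,3.5) → rotate → (4.98510,-1.84358) → ×s → (3.00897,-1.11277) → (3.01,-1.11)
v8: (-4.5,2) → rotate → (4.91735,-0.26389) → ×s → (2.96808,-0.15928) → (2.97,-0.16)

Cross-section at z=10.75: (1.85,3.61) (0.90,3.57) (-2.83,1.50) (-2.60,-1.64) (-2.11,-2.10) (1.25,-2.43) (3.01,-1.11) (2.97,-0.16)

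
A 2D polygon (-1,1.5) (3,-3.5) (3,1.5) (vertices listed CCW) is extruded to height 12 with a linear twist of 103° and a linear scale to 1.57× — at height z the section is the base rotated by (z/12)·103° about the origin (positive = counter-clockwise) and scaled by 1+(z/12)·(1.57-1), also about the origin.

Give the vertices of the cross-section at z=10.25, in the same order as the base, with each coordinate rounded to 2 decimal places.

t = z/height = 10.25/12 = 0.854167
s = 1 + (scale-1)·z/height = 1 + (1.57-1)·10.25/12 = 1.486875
θ = twist·z/height = 103°·10.25/12 = 87.9792° = 1.535526 rad
cos θ = 0.035263, sin θ = 0.999378 (intermediates below are computed at full precision and shown rounded to 5 d.p.)
v1: (-1,1.5) → rotate → (-1.53433,-0.94648) → ×s → (-2.28136,-1.40730) → (-2.28,-1.41)
v2: (3,-3.5) → rotate → (3.60361,2.87471) → ×s → (5.35812,4.27434) → (5.36,4.27)
v3: (3,1.5) → rotate → (-1.39328,3.05103) → ×s → (-2.07163,4.53650) → (-2.07,4.54)

Cross-section at z=10.25: (-2.28,-1.41) (5.36,4.27) (-2.07,4.54)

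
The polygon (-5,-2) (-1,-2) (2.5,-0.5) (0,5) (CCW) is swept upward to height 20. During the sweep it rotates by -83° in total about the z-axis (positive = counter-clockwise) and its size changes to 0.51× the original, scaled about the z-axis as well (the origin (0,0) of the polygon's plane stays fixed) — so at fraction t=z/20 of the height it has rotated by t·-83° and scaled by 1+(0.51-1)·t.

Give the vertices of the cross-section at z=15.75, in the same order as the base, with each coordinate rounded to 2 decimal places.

Cross-section at z=15.75: (-2.40,2.28) (-1.37,0.05) (0.36,-1.52) (2.79,1.28)

t = z/height = 15.75/20 = 0.7875
s = 1 + (scale-1)·z/height = 1 + (0.51-1)·15.75/20 = 0.614125
θ = twist·z/height = -83°·15.75/20 = -65.3625° = -1.140791 rad
cos θ = 0.416876, sin θ = -0.908963 (intermediates below are computed at full precision and shown rounded to 5 d.p.)
v1: (-5,-2) → rotate → (-3.90231,3.71107) → ×s → (-2.39650,2.27906) → (-2.40,2.28)
v2: (-1,-2) → rotate → (-2.23480,0.07521) → ×s → (-1.37245,0.04619) → (-1.37,0.05)
v3: (2.5,-0.5) → rotate → (0.58771,-2.48085) → ×s → (0.36093,-1.52355) → (0.36,-1.52)
v4: (0,5) → rotate → (4.54482,2.08438) → ×s → (2.79109,1.28007) → (2.79,1.28)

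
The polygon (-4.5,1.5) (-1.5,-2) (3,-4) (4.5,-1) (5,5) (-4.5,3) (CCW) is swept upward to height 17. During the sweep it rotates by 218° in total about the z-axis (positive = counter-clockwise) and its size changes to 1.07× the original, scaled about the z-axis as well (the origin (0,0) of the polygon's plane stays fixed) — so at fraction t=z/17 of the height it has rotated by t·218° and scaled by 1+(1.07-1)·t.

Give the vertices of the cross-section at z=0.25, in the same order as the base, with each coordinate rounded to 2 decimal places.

t = z/height = 0.25/17 = 0.0147059
s = 1 + (scale-1)·z/height = 1 + (1.07-1)·0.25/17 = 1.001029
θ = twist·z/height = 218°·0.25/17 = 3.2059° = 0.055953 rad
cos θ = 0.998435, sin θ = 0.055924 (intermediates below are computed at full precision and shown rounded to 5 d.p.)
v1: (-4.5,1.5) → rotate → (-4.57684,1.24599) → ×s → (-4.58156,1.24728) → (-4.58,1.25)
v2: (-1.5,-2) → rotate → (-1.38580,-2.08076) → ×s → (-1.38723,-2.08290) → (-1.39,-2.08)
v3: (3,-4) → rotate → (3.21900,-3.82597) → ×s → (3.22231,-3.82991) → (3.22,-3.83)
v4: (4.5,-1) → rotate → (4.54888,-0.74678) → ×s → (4.55356,-0.74755) → (4.55,-0.75)
v5: (5,5) → rotate → (4.71256,5.27180) → ×s → (4.71741,5.27722) → (4.72,5.28)
v6: (-4.5,3) → rotate → (-4.66073,2.74365) → ×s → (-4.66553,2.74647) → (-4.67,2.75)

Cross-section at z=0.25: (-4.58,1.25) (-1.39,-2.08) (3.22,-3.83) (4.55,-0.75) (4.72,5.28) (-4.67,2.75)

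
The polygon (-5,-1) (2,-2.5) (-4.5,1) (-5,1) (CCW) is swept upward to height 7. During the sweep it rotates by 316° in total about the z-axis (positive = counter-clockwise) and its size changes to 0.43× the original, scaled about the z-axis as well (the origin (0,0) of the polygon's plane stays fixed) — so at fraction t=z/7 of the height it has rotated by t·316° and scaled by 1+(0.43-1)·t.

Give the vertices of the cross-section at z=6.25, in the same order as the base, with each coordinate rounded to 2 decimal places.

t = z/height = 6.25/7 = 0.892857
s = 1 + (scale-1)·z/height = 1 + (0.43-1)·6.25/7 = 0.491071
θ = twist·z/height = 316°·6.25/7 = 282.1429° = 4.924322 rad
cos θ = 0.210350, sin θ = -0.977626 (intermediates below are computed at full precision and shown rounded to 5 d.p.)
v1: (-5,-1) → rotate → (-2.02938,4.67778) → ×s → (-0.99657,2.29712) → (-1.00,2.30)
v2: (2,-2.5) → rotate → (-2.02337,-2.48113) → ×s → (-0.99362,-1.21841) → (-0.99,-1.22)
v3: (-4.5,1) → rotate → (0.03105,4.60967) → ×s → (0.01525,2.26368) → (0.02,2.26)
v4: (-5,1) → rotate → (-0.07412,5.09848) → ×s → (-0.03640,2.50372) → (-0.04,2.50)

Cross-section at z=6.25: (-1.00,2.30) (-0.99,-1.22) (0.02,2.26) (-0.04,2.50)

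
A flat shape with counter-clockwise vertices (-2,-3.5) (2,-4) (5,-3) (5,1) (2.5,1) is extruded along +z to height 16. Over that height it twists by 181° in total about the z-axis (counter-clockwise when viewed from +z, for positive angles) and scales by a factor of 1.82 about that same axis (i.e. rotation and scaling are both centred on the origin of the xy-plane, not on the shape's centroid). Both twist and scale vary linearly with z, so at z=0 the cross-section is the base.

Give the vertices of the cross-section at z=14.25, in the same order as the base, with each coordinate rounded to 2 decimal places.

Cross-section at z=14.25: (5.23,4.62) (-1.05,7.67) (-6.52,7.70) (-8.75,1.15) (-4.65,-0.24)

t = z/height = 14.25/16 = 0.890625
s = 1 + (scale-1)·z/height = 1 + (1.82-1)·14.25/16 = 1.730313
θ = twist·z/height = 181°·14.25/16 = 161.2031° = 2.813525 rad
cos θ = -0.946667, sin θ = 0.322214 (intermediates below are computed at full precision and shown rounded to 5 d.p.)
v1: (-2,-3.5) → rotate → (3.02108,2.66891) → ×s → (5.22742,4.61804) → (5.23,4.62)
v2: (2,-4) → rotate → (-0.60448,4.43110) → ×s → (-1.04593,7.66718) → (-1.05,7.67)
v3: (5,-3) → rotate → (-3.76669,4.45107) → ×s → (-6.51755,7.70174) → (-6.52,7.70)
v4: (5,1) → rotate → (-5.05555,0.66440) → ×s → (-8.74768,1.14963) → (-8.75,1.15)
v5: (2.5,1) → rotate → (-2.68888,-0.14113) → ×s → (-4.65260,-0.24420) → (-4.65,-0.24)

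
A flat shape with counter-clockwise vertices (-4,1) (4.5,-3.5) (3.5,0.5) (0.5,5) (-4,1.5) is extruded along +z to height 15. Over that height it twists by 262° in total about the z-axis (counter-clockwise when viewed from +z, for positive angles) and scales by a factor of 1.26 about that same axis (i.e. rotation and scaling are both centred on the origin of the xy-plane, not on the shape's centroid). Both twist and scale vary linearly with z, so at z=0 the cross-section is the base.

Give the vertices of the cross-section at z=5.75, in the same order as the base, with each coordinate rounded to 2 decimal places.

Cross-section at z=5.75: (-0.28,-4.53) (2.89,5.56) (-1.24,3.69) (-5.51,-0.45) (-0.83,-4.62)

t = z/height = 5.75/15 = 0.383333
s = 1 + (scale-1)·z/height = 1 + (1.26-1)·5.75/15 = 1.099667
θ = twist·z/height = 262°·5.75/15 = 100.4333° = 1.752892 rad
cos θ = -0.181091, sin θ = 0.983466 (intermediates below are computed at full precision and shown rounded to 5 d.p.)
v1: (-4,1) → rotate → (-0.25910,-4.11496) → ×s → (-0.28492,-4.52508) → (-0.28,-4.53)
v2: (4.5,-3.5) → rotate → (2.62722,5.05942) → ×s → (2.88907,5.56367) → (2.89,5.56)
v3: (3.5,0.5) → rotate → (-1.12555,3.35159) → ×s → (-1.23773,3.68563) → (-1.24,3.69)
v4: (0.5,5) → rotate → (-5.00788,-0.41372) → ×s → (-5.50700,-0.45496) → (-5.51,-0.45)
v5: (-4,1.5) → rotate → (-0.75083,-4.20550) → ×s → (-0.82567,-4.62465) → (-0.83,-4.62)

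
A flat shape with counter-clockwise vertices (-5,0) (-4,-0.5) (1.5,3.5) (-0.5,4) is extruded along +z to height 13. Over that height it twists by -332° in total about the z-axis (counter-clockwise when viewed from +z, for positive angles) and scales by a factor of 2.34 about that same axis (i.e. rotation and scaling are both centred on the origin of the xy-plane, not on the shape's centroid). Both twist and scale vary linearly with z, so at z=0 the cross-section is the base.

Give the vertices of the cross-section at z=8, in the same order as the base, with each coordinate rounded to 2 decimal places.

t = z/height = 8/13 = 0.615385
s = 1 + (scale-1)·z/height = 1 + (2.34-1)·8/13 = 1.824615
θ = twist·z/height = -332°·8/13 = -204.3077° = -3.565842 rad
cos θ = -0.911348, sin θ = 0.411637 (intermediates below are computed at full precision and shown rounded to 5 d.p.)
v1: (-5,0) → rotate → (4.55674,-2.05818) → ×s → (8.31430,-3.75539) → (8.31,-3.76)
v2: (-4,-0.5) → rotate → (3.85121,-1.19087) → ×s → (7.02698,-2.17288) → (7.03,-2.17)
v3: (1.5,3.5) → rotate → (-2.80775,-2.57226) → ×s → (-5.12306,-4.69339) → (-5.12,-4.69)
v4: (-0.5,4) → rotate → (-1.19087,-3.85121) → ×s → (-2.17288,-7.02698) → (-2.17,-7.03)

Cross-section at z=8: (8.31,-3.76) (7.03,-2.17) (-5.12,-4.69) (-2.17,-7.03)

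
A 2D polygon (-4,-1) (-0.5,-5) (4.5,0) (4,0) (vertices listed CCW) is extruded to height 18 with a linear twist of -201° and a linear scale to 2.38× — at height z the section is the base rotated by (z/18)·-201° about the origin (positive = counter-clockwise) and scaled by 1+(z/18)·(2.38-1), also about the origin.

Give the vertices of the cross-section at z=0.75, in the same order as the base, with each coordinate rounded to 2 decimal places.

t = z/height = 0.75/18 = 0.0416667
s = 1 + (scale-1)·z/height = 1 + (2.38-1)·0.75/18 = 1.057500
θ = twist·z/height = -201°·0.75/18 = -8.3750° = -0.146171 rad
cos θ = 0.989336, sin θ = -0.145651 (intermediates below are computed at full precision and shown rounded to 5 d.p.)
v1: (-4,-1) → rotate → (-4.10300,-0.40673) → ×s → (-4.33892,-0.43012) → (-4.34,-0.43)
v2: (-0.5,-5) → rotate → (-1.22292,-4.87385) → ×s → (-1.29324,-5.15410) → (-1.29,-5.15)
v3: (4.5,0) → rotate → (4.45201,-0.65543) → ×s → (4.70800,-0.69312) → (4.71,-0.69)
v4: (4,0) → rotate → (3.95734,-0.58261) → ×s → (4.18489,-0.61611) → (4.18,-0.62)

Cross-section at z=0.75: (-4.34,-0.43) (-1.29,-5.15) (4.71,-0.69) (4.18,-0.62)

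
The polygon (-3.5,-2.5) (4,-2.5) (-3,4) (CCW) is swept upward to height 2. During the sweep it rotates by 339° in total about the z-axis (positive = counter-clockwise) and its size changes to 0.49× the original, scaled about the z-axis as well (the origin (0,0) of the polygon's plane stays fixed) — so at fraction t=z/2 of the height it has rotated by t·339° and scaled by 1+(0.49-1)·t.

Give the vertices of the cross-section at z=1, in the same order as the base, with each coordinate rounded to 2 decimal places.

t = z/height = 1/2 = 0.5
s = 1 + (scale-1)·z/height = 1 + (0.49-1)·1/2 = 0.745000
θ = twist·z/height = 339°·1/2 = 169.5000° = 2.958333 rad
cos θ = -0.983255, sin θ = 0.182236 (intermediates below are computed at full precision and shown rounded to 5 d.p.)
v1: (-3.5,-2.5) → rotate → (3.89698,1.82031) → ×s → (2.90325,1.35613) → (2.90,1.36)
v2: (4,-2.5) → rotate → (-3.47743,3.18708) → ×s → (-2.59069,2.37437) → (-2.59,2.37)
v3: (-3,4) → rotate → (2.22082,-4.47973) → ×s → (1.65451,-3.33740) → (1.65,-3.34)

Cross-section at z=1: (2.90,1.36) (-2.59,2.37) (1.65,-3.34)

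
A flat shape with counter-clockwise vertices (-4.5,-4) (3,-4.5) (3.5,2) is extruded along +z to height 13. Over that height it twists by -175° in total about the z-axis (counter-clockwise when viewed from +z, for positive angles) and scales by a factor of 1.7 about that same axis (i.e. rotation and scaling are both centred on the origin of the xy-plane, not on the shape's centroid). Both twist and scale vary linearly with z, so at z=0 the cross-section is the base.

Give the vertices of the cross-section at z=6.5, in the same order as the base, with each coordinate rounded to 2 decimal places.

Cross-section at z=6.5: (-5.66,5.83) (-5.89,-4.31) (2.90,-4.60)

t = z/height = 6.5/13 = 0.5
s = 1 + (scale-1)·z/height = 1 + (1.7-1)·6.5/13 = 1.350000
θ = twist·z/height = -175°·6.5/13 = -87.5000° = -1.527163 rad
cos θ = 0.043619, sin θ = -0.999048 (intermediates below are computed at full precision and shown rounded to 5 d.p.)
v1: (-4.5,-4) → rotate → (-4.19248,4.32124) → ×s → (-5.65985,5.83367) → (-5.66,5.83)
v2: (3,-4.5) → rotate → (-4.36486,-3.19343) → ×s → (-5.89256,-4.31113) → (-5.89,-4.31)
v3: (3.5,2) → rotate → (2.15076,-3.40943) → ×s → (2.90353,-4.60273) → (2.90,-4.60)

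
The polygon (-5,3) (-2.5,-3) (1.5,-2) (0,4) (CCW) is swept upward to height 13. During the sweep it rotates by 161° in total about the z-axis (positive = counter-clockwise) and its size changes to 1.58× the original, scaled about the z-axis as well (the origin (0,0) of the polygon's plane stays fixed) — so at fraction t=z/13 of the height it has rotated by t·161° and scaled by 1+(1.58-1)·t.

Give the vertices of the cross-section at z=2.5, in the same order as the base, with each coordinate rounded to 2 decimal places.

Cross-section at z=2.5: (-6.48,0.00) (-0.67,-4.29) (2.57,-1.05) (-2.29,3.81)

t = z/height = 2.5/13 = 0.192308
s = 1 + (scale-1)·z/height = 1 + (1.58-1)·2.5/13 = 1.111538
θ = twist·z/height = 161°·2.5/13 = 30.9615° = 0.540381 rad
cos θ = 0.857513, sin θ = 0.514463 (intermediates below are computed at full precision and shown rounded to 5 d.p.)
v1: (-5,3) → rotate → (-5.83095,0.00023) → ×s → (-6.48133,0.00025) → (-6.48,0.00)
v2: (-2.5,-3) → rotate → (-0.60039,-3.85869) → ×s → (-0.66736,-4.28909) → (-0.67,-4.29)
v3: (1.5,-2) → rotate → (2.31519,-0.94333) → ×s → (2.57343,-1.04855) → (2.57,-1.05)
v4: (0,4) → rotate → (-2.05785,3.43005) → ×s → (-2.28738,3.81263) → (-2.29,3.81)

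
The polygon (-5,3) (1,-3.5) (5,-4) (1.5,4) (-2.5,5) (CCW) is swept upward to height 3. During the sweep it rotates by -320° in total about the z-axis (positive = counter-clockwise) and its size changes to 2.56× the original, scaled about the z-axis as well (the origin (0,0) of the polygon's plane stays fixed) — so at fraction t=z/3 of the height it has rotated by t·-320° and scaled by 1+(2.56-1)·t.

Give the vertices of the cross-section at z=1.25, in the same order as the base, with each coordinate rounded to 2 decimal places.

Cross-section at z=1.25: (9.26,2.60) (-5.33,2.76) (-10.46,-1.47) (3.10,-6.33) (8.83,-2.66)

t = z/height = 1.25/3 = 0.416667
s = 1 + (scale-1)·z/height = 1 + (2.56-1)·1.25/3 = 1.650000
θ = twist·z/height = -320°·1.25/3 = -133.3333° = -2.327106 rad
cos θ = -0.686242, sin θ = -0.727374 (intermediates below are computed at full precision and shown rounded to 5 d.p.)
v1: (-5,3) → rotate → (5.61333,1.57814) → ×s → (9.26199,2.60394) → (9.26,2.60)
v2: (1,-3.5) → rotate → (-3.23205,1.67447) → ×s → (-5.33288,2.76288) → (-5.33,2.76)
v3: (5,-4) → rotate → (-6.34070,-0.89190) → ×s → (-10.46216,-1.47164) → (-10.46,-1.47)
v4: (1.5,4) → rotate → (1.88013,-3.83603) → ×s → (3.10222,-6.32944) → (3.10,-6.33)
v5: (-2.5,5) → rotate → (5.35247,-1.61277) → ×s → (8.83158,-2.66108) → (8.83,-2.66)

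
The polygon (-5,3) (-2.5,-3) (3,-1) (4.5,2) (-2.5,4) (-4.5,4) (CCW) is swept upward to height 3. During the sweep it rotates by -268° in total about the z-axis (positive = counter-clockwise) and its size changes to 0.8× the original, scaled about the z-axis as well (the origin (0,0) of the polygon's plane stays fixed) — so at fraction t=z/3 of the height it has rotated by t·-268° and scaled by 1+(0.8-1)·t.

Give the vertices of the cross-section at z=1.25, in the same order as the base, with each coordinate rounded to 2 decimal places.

Cross-section at z=1.25: (4.25,3.24) (-1.71,3.15) (-1.87,-2.22) (0.18,-4.51) (4.25,0.78) (4.93,2.48)

t = z/height = 1.25/3 = 0.416667
s = 1 + (scale-1)·z/height = 1 + (0.8-1)·1.25/3 = 0.916667
θ = twist·z/height = -268°·1.25/3 = -111.6667° = -1.948951 rad
cos θ = -0.369206, sin θ = -0.929348 (intermediates below are computed at full precision and shown rounded to 5 d.p.)
v1: (-5,3) → rotate → (4.63407,3.53912) → ×s → (4.24790,3.24419) → (4.25,3.24)
v2: (-2.5,-3) → rotate → (-1.86503,3.43099) → ×s → (-1.70961,3.14507) → (-1.71,3.15)
v3: (3,-1) → rotate → (-2.03697,-2.41884) → ×s → (-1.86722,-2.21727) → (-1.87,-2.22)
v4: (4.5,2) → rotate → (0.19727,-4.92048) → ×s → (0.18083,-4.51044) → (0.18,-4.51)
v5: (-2.5,4) → rotate → (4.64041,0.84654) → ×s → (4.25371,0.77600) → (4.25,0.78)
v6: (-4.5,4) → rotate → (5.37882,2.70524) → ×s → (4.93058,2.47980) → (4.93,2.48)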